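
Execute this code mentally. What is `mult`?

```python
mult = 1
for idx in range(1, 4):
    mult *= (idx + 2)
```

Let's trace through this code step by step.

Initialize: mult = 1
Entering loop: for idx in range(1, 4):

After execution: mult = 60
60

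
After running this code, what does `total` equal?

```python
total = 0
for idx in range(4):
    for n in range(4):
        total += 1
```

Let's trace through this code step by step.

Initialize: total = 0
Entering loop: for idx in range(4):

After execution: total = 16
16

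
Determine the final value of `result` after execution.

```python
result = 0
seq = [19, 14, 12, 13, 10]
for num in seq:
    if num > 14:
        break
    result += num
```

Let's trace through this code step by step.

Initialize: result = 0
Initialize: seq = [19, 14, 12, 13, 10]
Entering loop: for num in seq:

After execution: result = 0
0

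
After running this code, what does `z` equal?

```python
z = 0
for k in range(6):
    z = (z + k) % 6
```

Let's trace through this code step by step.

Initialize: z = 0
Entering loop: for k in range(6):

After execution: z = 3
3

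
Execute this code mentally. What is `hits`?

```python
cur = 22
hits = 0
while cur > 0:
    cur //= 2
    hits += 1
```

Let's trace through this code step by step.

Initialize: cur = 22
Initialize: hits = 0
Entering loop: while cur > 0:

After execution: hits = 5
5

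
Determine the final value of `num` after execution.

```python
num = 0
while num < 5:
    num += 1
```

Let's trace through this code step by step.

Initialize: num = 0
Entering loop: while num < 5:

After execution: num = 5
5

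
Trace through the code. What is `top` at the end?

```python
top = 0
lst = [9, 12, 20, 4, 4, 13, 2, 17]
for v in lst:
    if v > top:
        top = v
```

Let's trace through this code step by step.

Initialize: top = 0
Initialize: lst = [9, 12, 20, 4, 4, 13, 2, 17]
Entering loop: for v in lst:

After execution: top = 20
20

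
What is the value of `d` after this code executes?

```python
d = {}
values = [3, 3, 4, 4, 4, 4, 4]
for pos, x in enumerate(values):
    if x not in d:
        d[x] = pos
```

Let's trace through this code step by step.

Initialize: d = {}
Initialize: values = [3, 3, 4, 4, 4, 4, 4]
Entering loop: for pos, x in enumerate(values):

After execution: d = {3: 0, 4: 2}
{3: 0, 4: 2}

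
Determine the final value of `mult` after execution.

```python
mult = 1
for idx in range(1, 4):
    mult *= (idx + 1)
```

Let's trace through this code step by step.

Initialize: mult = 1
Entering loop: for idx in range(1, 4):

After execution: mult = 24
24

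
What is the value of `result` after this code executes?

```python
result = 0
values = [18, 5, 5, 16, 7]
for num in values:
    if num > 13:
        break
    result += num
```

Let's trace through this code step by step.

Initialize: result = 0
Initialize: values = [18, 5, 5, 16, 7]
Entering loop: for num in values:

After execution: result = 0
0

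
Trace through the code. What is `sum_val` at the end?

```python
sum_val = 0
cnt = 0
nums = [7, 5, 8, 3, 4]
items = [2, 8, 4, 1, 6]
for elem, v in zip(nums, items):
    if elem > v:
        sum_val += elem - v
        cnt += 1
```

Let's trace through this code step by step.

Initialize: sum_val = 0
Initialize: cnt = 0
Initialize: nums = [7, 5, 8, 3, 4]
Initialize: items = [2, 8, 4, 1, 6]
Entering loop: for elem, v in zip(nums, items):

After execution: sum_val = 11
11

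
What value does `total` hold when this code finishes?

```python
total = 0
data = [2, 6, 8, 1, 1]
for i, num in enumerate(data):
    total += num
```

Let's trace through this code step by step.

Initialize: total = 0
Initialize: data = [2, 6, 8, 1, 1]
Entering loop: for i, num in enumerate(data):

After execution: total = 18
18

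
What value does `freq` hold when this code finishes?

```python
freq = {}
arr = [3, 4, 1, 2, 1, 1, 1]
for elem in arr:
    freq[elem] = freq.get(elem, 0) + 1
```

Let's trace through this code step by step.

Initialize: freq = {}
Initialize: arr = [3, 4, 1, 2, 1, 1, 1]
Entering loop: for elem in arr:

After execution: freq = {3: 1, 4: 1, 1: 4, 2: 1}
{3: 1, 4: 1, 1: 4, 2: 1}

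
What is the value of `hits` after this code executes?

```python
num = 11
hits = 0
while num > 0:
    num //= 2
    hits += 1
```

Let's trace through this code step by step.

Initialize: num = 11
Initialize: hits = 0
Entering loop: while num > 0:

After execution: hits = 4
4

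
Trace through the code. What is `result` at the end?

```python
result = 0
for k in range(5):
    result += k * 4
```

Let's trace through this code step by step.

Initialize: result = 0
Entering loop: for k in range(5):

After execution: result = 40
40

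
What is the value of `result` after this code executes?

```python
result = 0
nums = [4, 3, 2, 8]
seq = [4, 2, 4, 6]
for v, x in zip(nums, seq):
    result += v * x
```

Let's trace through this code step by step.

Initialize: result = 0
Initialize: nums = [4, 3, 2, 8]
Initialize: seq = [4, 2, 4, 6]
Entering loop: for v, x in zip(nums, seq):

After execution: result = 78
78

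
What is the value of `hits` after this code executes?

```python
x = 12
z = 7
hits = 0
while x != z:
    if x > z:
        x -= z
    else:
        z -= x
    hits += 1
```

Let's trace through this code step by step.

Initialize: x = 12
Initialize: z = 7
Initialize: hits = 0
Entering loop: while x != z:

After execution: hits = 5
5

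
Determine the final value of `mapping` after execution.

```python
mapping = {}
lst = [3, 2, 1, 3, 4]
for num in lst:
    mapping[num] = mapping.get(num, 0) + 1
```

Let's trace through this code step by step.

Initialize: mapping = {}
Initialize: lst = [3, 2, 1, 3, 4]
Entering loop: for num in lst:

After execution: mapping = {3: 2, 2: 1, 1: 1, 4: 1}
{3: 2, 2: 1, 1: 1, 4: 1}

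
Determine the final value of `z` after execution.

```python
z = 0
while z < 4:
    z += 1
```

Let's trace through this code step by step.

Initialize: z = 0
Entering loop: while z < 4:

After execution: z = 4
4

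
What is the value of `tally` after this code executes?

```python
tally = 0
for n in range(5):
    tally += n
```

Let's trace through this code step by step.

Initialize: tally = 0
Entering loop: for n in range(5):

After execution: tally = 10
10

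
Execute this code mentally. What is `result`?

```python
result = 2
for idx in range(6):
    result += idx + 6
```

Let's trace through this code step by step.

Initialize: result = 2
Entering loop: for idx in range(6):

After execution: result = 53
53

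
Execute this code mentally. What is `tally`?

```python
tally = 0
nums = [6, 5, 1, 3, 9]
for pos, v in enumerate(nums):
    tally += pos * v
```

Let's trace through this code step by step.

Initialize: tally = 0
Initialize: nums = [6, 5, 1, 3, 9]
Entering loop: for pos, v in enumerate(nums):

After execution: tally = 52
52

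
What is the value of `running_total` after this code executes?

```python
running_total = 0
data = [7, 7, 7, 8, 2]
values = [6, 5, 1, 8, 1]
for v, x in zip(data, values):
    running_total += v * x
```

Let's trace through this code step by step.

Initialize: running_total = 0
Initialize: data = [7, 7, 7, 8, 2]
Initialize: values = [6, 5, 1, 8, 1]
Entering loop: for v, x in zip(data, values):

After execution: running_total = 150
150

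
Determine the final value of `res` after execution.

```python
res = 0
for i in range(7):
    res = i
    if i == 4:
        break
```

Let's trace through this code step by step.

Initialize: res = 0
Entering loop: for i in range(7):

After execution: res = 4
4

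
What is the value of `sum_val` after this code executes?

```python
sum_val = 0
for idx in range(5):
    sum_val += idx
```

Let's trace through this code step by step.

Initialize: sum_val = 0
Entering loop: for idx in range(5):

After execution: sum_val = 10
10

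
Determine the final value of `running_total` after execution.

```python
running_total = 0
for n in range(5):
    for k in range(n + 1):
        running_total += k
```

Let's trace through this code step by step.

Initialize: running_total = 0
Entering loop: for n in range(5):

After execution: running_total = 20
20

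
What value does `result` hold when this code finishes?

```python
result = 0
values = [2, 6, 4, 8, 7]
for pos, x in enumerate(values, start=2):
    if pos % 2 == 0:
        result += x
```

Let's trace through this code step by step.

Initialize: result = 0
Initialize: values = [2, 6, 4, 8, 7]
Entering loop: for pos, x in enumerate(values, start=2):

After execution: result = 13
13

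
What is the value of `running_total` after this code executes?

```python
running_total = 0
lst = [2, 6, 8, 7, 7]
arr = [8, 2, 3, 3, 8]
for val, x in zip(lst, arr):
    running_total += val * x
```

Let's trace through this code step by step.

Initialize: running_total = 0
Initialize: lst = [2, 6, 8, 7, 7]
Initialize: arr = [8, 2, 3, 3, 8]
Entering loop: for val, x in zip(lst, arr):

After execution: running_total = 129
129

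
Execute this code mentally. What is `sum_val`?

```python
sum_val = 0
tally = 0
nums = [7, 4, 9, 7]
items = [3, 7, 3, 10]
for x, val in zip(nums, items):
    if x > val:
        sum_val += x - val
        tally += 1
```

Let's trace through this code step by step.

Initialize: sum_val = 0
Initialize: tally = 0
Initialize: nums = [7, 4, 9, 7]
Initialize: items = [3, 7, 3, 10]
Entering loop: for x, val in zip(nums, items):

After execution: sum_val = 10
10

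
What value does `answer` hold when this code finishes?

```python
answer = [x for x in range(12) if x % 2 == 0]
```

Let's trace through this code step by step.

Initialize: answer = [x for x in range(12) if x % 2 == 0]

After execution: answer = [0, 2, 4, 6, 8, 10]
[0, 2, 4, 6, 8, 10]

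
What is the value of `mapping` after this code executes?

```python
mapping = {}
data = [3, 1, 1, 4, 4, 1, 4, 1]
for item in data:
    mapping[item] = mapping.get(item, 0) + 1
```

Let's trace through this code step by step.

Initialize: mapping = {}
Initialize: data = [3, 1, 1, 4, 4, 1, 4, 1]
Entering loop: for item in data:

After execution: mapping = {3: 1, 1: 4, 4: 3}
{3: 1, 1: 4, 4: 3}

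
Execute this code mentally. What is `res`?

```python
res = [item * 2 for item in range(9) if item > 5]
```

Let's trace through this code step by step.

Initialize: res = [item * 2 for item in range(9) if item > 5]

After execution: res = [12, 14, 16]
[12, 14, 16]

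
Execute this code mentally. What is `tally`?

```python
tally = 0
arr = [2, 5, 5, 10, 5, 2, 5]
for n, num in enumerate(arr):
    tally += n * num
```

Let's trace through this code step by step.

Initialize: tally = 0
Initialize: arr = [2, 5, 5, 10, 5, 2, 5]
Entering loop: for n, num in enumerate(arr):

After execution: tally = 105
105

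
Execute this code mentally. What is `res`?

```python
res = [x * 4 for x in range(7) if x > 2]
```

Let's trace through this code step by step.

Initialize: res = [x * 4 for x in range(7) if x > 2]

After execution: res = [12, 16, 20, 24]
[12, 16, 20, 24]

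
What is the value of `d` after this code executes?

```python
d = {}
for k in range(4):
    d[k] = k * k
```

Let's trace through this code step by step.

Initialize: d = {}
Entering loop: for k in range(4):

After execution: d = {0: 0, 1: 1, 2: 4, 3: 9}
{0: 0, 1: 1, 2: 4, 3: 9}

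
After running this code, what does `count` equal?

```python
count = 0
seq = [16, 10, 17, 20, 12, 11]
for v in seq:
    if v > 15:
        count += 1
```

Let's trace through this code step by step.

Initialize: count = 0
Initialize: seq = [16, 10, 17, 20, 12, 11]
Entering loop: for v in seq:

After execution: count = 3
3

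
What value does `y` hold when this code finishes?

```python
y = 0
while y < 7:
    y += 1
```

Let's trace through this code step by step.

Initialize: y = 0
Entering loop: while y < 7:

After execution: y = 7
7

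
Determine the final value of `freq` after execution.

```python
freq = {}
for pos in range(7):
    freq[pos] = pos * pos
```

Let's trace through this code step by step.

Initialize: freq = {}
Entering loop: for pos in range(7):

After execution: freq = {0: 0, 1: 1, 2: 4, 3: 9, 4: 16, 5: 25, 6: 36}
{0: 0, 1: 1, 2: 4, 3: 9, 4: 16, 5: 25, 6: 36}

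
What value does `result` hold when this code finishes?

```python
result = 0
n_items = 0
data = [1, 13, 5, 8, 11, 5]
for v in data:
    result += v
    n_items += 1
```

Let's trace through this code step by step.

Initialize: result = 0
Initialize: n_items = 0
Initialize: data = [1, 13, 5, 8, 11, 5]
Entering loop: for v in data:

After execution: result = 43
43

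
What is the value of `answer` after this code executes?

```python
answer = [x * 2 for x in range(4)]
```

Let's trace through this code step by step.

Initialize: answer = [x * 2 for x in range(4)]

After execution: answer = [0, 2, 4, 6]
[0, 2, 4, 6]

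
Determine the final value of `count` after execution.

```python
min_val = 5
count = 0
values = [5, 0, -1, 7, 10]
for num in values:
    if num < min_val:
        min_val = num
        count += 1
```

Let's trace through this code step by step.

Initialize: min_val = 5
Initialize: count = 0
Initialize: values = [5, 0, -1, 7, 10]
Entering loop: for num in values:

After execution: count = 2
2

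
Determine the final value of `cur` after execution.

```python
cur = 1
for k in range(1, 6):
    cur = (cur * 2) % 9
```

Let's trace through this code step by step.

Initialize: cur = 1
Entering loop: for k in range(1, 6):

After execution: cur = 5
5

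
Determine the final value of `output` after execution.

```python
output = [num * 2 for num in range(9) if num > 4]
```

Let's trace through this code step by step.

Initialize: output = [num * 2 for num in range(9) if num > 4]

After execution: output = [10, 12, 14, 16]
[10, 12, 14, 16]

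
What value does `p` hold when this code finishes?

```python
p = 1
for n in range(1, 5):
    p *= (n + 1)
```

Let's trace through this code step by step.

Initialize: p = 1
Entering loop: for n in range(1, 5):

After execution: p = 120
120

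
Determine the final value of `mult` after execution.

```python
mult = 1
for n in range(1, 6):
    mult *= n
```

Let's trace through this code step by step.

Initialize: mult = 1
Entering loop: for n in range(1, 6):

After execution: mult = 120
120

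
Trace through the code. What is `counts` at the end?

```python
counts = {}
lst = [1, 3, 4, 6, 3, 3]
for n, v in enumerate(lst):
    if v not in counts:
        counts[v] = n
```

Let's trace through this code step by step.

Initialize: counts = {}
Initialize: lst = [1, 3, 4, 6, 3, 3]
Entering loop: for n, v in enumerate(lst):

After execution: counts = {1: 0, 3: 1, 4: 2, 6: 3}
{1: 0, 3: 1, 4: 2, 6: 3}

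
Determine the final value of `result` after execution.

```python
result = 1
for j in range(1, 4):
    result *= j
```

Let's trace through this code step by step.

Initialize: result = 1
Entering loop: for j in range(1, 4):

After execution: result = 6
6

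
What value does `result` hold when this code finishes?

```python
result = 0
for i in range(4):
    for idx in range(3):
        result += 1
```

Let's trace through this code step by step.

Initialize: result = 0
Entering loop: for i in range(4):

After execution: result = 12
12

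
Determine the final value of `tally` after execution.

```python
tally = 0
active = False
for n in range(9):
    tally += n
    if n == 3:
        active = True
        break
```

Let's trace through this code step by step.

Initialize: tally = 0
Initialize: active = False
Entering loop: for n in range(9):

After execution: tally = 6
6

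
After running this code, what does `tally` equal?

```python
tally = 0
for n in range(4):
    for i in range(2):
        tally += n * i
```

Let's trace through this code step by step.

Initialize: tally = 0
Entering loop: for n in range(4):

After execution: tally = 6
6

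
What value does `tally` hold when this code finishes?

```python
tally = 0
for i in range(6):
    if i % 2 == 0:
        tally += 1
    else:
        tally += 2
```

Let's trace through this code step by step.

Initialize: tally = 0
Entering loop: for i in range(6):

After execution: tally = 9
9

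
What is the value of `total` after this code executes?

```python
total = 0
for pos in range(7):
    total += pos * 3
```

Let's trace through this code step by step.

Initialize: total = 0
Entering loop: for pos in range(7):

After execution: total = 63
63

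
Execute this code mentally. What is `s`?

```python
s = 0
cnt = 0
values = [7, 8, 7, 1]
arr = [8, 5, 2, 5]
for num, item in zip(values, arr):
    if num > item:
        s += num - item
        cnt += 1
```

Let's trace through this code step by step.

Initialize: s = 0
Initialize: cnt = 0
Initialize: values = [7, 8, 7, 1]
Initialize: arr = [8, 5, 2, 5]
Entering loop: for num, item in zip(values, arr):

After execution: s = 8
8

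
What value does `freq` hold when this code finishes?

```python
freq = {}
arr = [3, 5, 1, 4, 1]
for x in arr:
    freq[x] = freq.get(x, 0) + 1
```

Let's trace through this code step by step.

Initialize: freq = {}
Initialize: arr = [3, 5, 1, 4, 1]
Entering loop: for x in arr:

After execution: freq = {3: 1, 5: 1, 1: 2, 4: 1}
{3: 1, 5: 1, 1: 2, 4: 1}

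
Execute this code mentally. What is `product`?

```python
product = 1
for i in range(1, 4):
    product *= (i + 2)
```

Let's trace through this code step by step.

Initialize: product = 1
Entering loop: for i in range(1, 4):

After execution: product = 60
60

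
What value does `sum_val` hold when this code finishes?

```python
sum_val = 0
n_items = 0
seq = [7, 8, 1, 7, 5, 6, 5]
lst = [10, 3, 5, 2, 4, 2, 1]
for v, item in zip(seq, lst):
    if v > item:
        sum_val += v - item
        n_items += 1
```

Let's trace through this code step by step.

Initialize: sum_val = 0
Initialize: n_items = 0
Initialize: seq = [7, 8, 1, 7, 5, 6, 5]
Initialize: lst = [10, 3, 5, 2, 4, 2, 1]
Entering loop: for v, item in zip(seq, lst):

After execution: sum_val = 19
19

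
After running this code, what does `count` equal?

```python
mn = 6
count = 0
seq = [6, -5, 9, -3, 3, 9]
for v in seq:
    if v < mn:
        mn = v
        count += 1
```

Let's trace through this code step by step.

Initialize: mn = 6
Initialize: count = 0
Initialize: seq = [6, -5, 9, -3, 3, 9]
Entering loop: for v in seq:

After execution: count = 1
1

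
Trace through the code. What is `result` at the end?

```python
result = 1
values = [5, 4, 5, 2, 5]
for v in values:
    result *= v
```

Let's trace through this code step by step.

Initialize: result = 1
Initialize: values = [5, 4, 5, 2, 5]
Entering loop: for v in values:

After execution: result = 1000
1000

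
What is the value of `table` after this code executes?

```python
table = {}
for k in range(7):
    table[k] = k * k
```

Let's trace through this code step by step.

Initialize: table = {}
Entering loop: for k in range(7):

After execution: table = {0: 0, 1: 1, 2: 4, 3: 9, 4: 16, 5: 25, 6: 36}
{0: 0, 1: 1, 2: 4, 3: 9, 4: 16, 5: 25, 6: 36}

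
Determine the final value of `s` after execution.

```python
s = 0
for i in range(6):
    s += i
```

Let's trace through this code step by step.

Initialize: s = 0
Entering loop: for i in range(6):

After execution: s = 15
15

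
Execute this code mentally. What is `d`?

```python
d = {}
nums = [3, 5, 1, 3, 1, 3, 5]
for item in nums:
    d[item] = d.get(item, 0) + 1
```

Let's trace through this code step by step.

Initialize: d = {}
Initialize: nums = [3, 5, 1, 3, 1, 3, 5]
Entering loop: for item in nums:

After execution: d = {3: 3, 5: 2, 1: 2}
{3: 3, 5: 2, 1: 2}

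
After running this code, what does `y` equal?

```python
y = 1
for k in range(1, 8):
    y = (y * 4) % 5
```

Let's trace through this code step by step.

Initialize: y = 1
Entering loop: for k in range(1, 8):

After execution: y = 4
4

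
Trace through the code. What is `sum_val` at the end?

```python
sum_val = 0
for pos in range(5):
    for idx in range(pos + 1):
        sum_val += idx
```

Let's trace through this code step by step.

Initialize: sum_val = 0
Entering loop: for pos in range(5):

After execution: sum_val = 20
20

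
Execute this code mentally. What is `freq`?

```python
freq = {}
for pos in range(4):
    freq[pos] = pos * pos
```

Let's trace through this code step by step.

Initialize: freq = {}
Entering loop: for pos in range(4):

After execution: freq = {0: 0, 1: 1, 2: 4, 3: 9}
{0: 0, 1: 1, 2: 4, 3: 9}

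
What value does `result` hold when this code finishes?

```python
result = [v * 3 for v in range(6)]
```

Let's trace through this code step by step.

Initialize: result = [v * 3 for v in range(6)]

After execution: result = [0, 3, 6, 9, 12, 15]
[0, 3, 6, 9, 12, 15]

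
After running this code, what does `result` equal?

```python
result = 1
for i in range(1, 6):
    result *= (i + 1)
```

Let's trace through this code step by step.

Initialize: result = 1
Entering loop: for i in range(1, 6):

After execution: result = 720
720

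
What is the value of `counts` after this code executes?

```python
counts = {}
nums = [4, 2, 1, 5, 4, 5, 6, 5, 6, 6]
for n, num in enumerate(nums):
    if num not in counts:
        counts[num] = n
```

Let's trace through this code step by step.

Initialize: counts = {}
Initialize: nums = [4, 2, 1, 5, 4, 5, 6, 5, 6, 6]
Entering loop: for n, num in enumerate(nums):

After execution: counts = {4: 0, 2: 1, 1: 2, 5: 3, 6: 6}
{4: 0, 2: 1, 1: 2, 5: 3, 6: 6}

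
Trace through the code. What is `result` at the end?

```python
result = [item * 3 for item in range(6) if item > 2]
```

Let's trace through this code step by step.

Initialize: result = [item * 3 for item in range(6) if item > 2]

After execution: result = [9, 12, 15]
[9, 12, 15]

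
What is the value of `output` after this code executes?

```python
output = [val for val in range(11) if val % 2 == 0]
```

Let's trace through this code step by step.

Initialize: output = [val for val in range(11) if val % 2 == 0]

After execution: output = [0, 2, 4, 6, 8, 10]
[0, 2, 4, 6, 8, 10]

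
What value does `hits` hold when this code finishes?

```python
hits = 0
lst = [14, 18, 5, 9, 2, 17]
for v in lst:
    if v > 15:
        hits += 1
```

Let's trace through this code step by step.

Initialize: hits = 0
Initialize: lst = [14, 18, 5, 9, 2, 17]
Entering loop: for v in lst:

After execution: hits = 2
2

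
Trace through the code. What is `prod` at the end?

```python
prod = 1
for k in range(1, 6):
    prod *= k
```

Let's trace through this code step by step.

Initialize: prod = 1
Entering loop: for k in range(1, 6):

After execution: prod = 120
120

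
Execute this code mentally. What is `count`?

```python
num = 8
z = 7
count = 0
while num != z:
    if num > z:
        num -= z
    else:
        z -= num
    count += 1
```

Let's trace through this code step by step.

Initialize: num = 8
Initialize: z = 7
Initialize: count = 0
Entering loop: while num != z:

After execution: count = 7
7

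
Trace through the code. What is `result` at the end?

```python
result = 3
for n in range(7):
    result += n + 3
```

Let's trace through this code step by step.

Initialize: result = 3
Entering loop: for n in range(7):

After execution: result = 45
45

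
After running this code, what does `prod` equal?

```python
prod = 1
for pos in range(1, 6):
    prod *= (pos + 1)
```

Let's trace through this code step by step.

Initialize: prod = 1
Entering loop: for pos in range(1, 6):

After execution: prod = 720
720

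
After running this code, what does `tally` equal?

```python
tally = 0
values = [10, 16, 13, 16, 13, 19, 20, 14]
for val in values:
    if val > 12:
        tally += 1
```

Let's trace through this code step by step.

Initialize: tally = 0
Initialize: values = [10, 16, 13, 16, 13, 19, 20, 14]
Entering loop: for val in values:

After execution: tally = 7
7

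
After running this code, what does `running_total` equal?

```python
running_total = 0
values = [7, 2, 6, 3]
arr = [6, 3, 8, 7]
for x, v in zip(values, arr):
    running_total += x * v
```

Let's trace through this code step by step.

Initialize: running_total = 0
Initialize: values = [7, 2, 6, 3]
Initialize: arr = [6, 3, 8, 7]
Entering loop: for x, v in zip(values, arr):

After execution: running_total = 117
117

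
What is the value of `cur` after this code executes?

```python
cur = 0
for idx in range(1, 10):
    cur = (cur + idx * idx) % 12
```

Let's trace through this code step by step.

Initialize: cur = 0
Entering loop: for idx in range(1, 10):

After execution: cur = 9
9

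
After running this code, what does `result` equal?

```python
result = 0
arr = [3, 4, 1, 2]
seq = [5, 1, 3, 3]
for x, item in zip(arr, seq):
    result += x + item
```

Let's trace through this code step by step.

Initialize: result = 0
Initialize: arr = [3, 4, 1, 2]
Initialize: seq = [5, 1, 3, 3]
Entering loop: for x, item in zip(arr, seq):

After execution: result = 22
22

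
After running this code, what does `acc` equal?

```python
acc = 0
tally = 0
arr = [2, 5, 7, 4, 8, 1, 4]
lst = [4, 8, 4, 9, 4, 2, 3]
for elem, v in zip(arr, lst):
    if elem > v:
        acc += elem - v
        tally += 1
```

Let's trace through this code step by step.

Initialize: acc = 0
Initialize: tally = 0
Initialize: arr = [2, 5, 7, 4, 8, 1, 4]
Initialize: lst = [4, 8, 4, 9, 4, 2, 3]
Entering loop: for elem, v in zip(arr, lst):

After execution: acc = 8
8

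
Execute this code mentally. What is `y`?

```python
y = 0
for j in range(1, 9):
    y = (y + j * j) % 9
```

Let's trace through this code step by step.

Initialize: y = 0
Entering loop: for j in range(1, 9):

After execution: y = 6
6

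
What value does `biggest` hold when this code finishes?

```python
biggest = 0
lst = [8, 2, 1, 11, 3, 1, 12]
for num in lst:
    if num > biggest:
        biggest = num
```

Let's trace through this code step by step.

Initialize: biggest = 0
Initialize: lst = [8, 2, 1, 11, 3, 1, 12]
Entering loop: for num in lst:

After execution: biggest = 12
12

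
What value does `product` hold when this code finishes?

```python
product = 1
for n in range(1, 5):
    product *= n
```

Let's trace through this code step by step.

Initialize: product = 1
Entering loop: for n in range(1, 5):

After execution: product = 24
24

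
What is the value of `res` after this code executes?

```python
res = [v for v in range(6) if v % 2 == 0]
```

Let's trace through this code step by step.

Initialize: res = [v for v in range(6) if v % 2 == 0]

After execution: res = [0, 2, 4]
[0, 2, 4]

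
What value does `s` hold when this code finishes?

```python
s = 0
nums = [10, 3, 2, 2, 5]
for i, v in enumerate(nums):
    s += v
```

Let's trace through this code step by step.

Initialize: s = 0
Initialize: nums = [10, 3, 2, 2, 5]
Entering loop: for i, v in enumerate(nums):

After execution: s = 22
22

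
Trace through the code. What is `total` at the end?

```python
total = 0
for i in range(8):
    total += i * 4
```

Let's trace through this code step by step.

Initialize: total = 0
Entering loop: for i in range(8):

After execution: total = 112
112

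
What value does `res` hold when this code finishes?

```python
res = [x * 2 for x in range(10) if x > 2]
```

Let's trace through this code step by step.

Initialize: res = [x * 2 for x in range(10) if x > 2]

After execution: res = [6, 8, 10, 12, 14, 16, 18]
[6, 8, 10, 12, 14, 16, 18]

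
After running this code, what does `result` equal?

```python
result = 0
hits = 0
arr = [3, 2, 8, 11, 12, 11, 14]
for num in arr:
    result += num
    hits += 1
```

Let's trace through this code step by step.

Initialize: result = 0
Initialize: hits = 0
Initialize: arr = [3, 2, 8, 11, 12, 11, 14]
Entering loop: for num in arr:

After execution: result = 61
61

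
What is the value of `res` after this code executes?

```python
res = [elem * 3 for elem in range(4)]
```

Let's trace through this code step by step.

Initialize: res = [elem * 3 for elem in range(4)]

After execution: res = [0, 3, 6, 9]
[0, 3, 6, 9]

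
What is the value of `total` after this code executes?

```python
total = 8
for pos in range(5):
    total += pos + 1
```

Let's trace through this code step by step.

Initialize: total = 8
Entering loop: for pos in range(5):

After execution: total = 23
23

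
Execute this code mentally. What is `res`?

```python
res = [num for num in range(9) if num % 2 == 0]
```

Let's trace through this code step by step.

Initialize: res = [num for num in range(9) if num % 2 == 0]

After execution: res = [0, 2, 4, 6, 8]
[0, 2, 4, 6, 8]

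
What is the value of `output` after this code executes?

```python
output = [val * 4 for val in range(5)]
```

Let's trace through this code step by step.

Initialize: output = [val * 4 for val in range(5)]

After execution: output = [0, 4, 8, 12, 16]
[0, 4, 8, 12, 16]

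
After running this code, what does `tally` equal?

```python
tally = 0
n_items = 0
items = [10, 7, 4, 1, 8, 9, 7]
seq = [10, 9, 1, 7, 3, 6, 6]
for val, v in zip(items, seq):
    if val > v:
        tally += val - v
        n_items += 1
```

Let's trace through this code step by step.

Initialize: tally = 0
Initialize: n_items = 0
Initialize: items = [10, 7, 4, 1, 8, 9, 7]
Initialize: seq = [10, 9, 1, 7, 3, 6, 6]
Entering loop: for val, v in zip(items, seq):

After execution: tally = 12
12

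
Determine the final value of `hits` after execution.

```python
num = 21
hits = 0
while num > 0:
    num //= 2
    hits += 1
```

Let's trace through this code step by step.

Initialize: num = 21
Initialize: hits = 0
Entering loop: while num > 0:

After execution: hits = 5
5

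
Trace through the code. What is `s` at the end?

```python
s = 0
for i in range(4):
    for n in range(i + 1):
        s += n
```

Let's trace through this code step by step.

Initialize: s = 0
Entering loop: for i in range(4):

After execution: s = 10
10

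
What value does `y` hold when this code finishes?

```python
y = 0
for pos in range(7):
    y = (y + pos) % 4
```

Let's trace through this code step by step.

Initialize: y = 0
Entering loop: for pos in range(7):

After execution: y = 1
1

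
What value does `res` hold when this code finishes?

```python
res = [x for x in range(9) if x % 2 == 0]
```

Let's trace through this code step by step.

Initialize: res = [x for x in range(9) if x % 2 == 0]

After execution: res = [0, 2, 4, 6, 8]
[0, 2, 4, 6, 8]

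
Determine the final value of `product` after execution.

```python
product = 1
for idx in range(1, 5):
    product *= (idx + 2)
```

Let's trace through this code step by step.

Initialize: product = 1
Entering loop: for idx in range(1, 5):

After execution: product = 360
360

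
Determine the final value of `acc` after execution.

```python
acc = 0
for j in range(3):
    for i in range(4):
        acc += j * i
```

Let's trace through this code step by step.

Initialize: acc = 0
Entering loop: for j in range(3):

After execution: acc = 18
18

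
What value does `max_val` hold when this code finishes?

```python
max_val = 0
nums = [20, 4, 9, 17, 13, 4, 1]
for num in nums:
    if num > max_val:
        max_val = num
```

Let's trace through this code step by step.

Initialize: max_val = 0
Initialize: nums = [20, 4, 9, 17, 13, 4, 1]
Entering loop: for num in nums:

After execution: max_val = 20
20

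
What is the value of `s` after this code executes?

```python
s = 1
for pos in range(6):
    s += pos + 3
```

Let's trace through this code step by step.

Initialize: s = 1
Entering loop: for pos in range(6):

After execution: s = 34
34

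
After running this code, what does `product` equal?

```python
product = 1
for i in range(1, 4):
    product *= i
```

Let's trace through this code step by step.

Initialize: product = 1
Entering loop: for i in range(1, 4):

After execution: product = 6
6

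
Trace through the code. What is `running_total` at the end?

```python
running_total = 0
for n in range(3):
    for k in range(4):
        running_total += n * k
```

Let's trace through this code step by step.

Initialize: running_total = 0
Entering loop: for n in range(3):

After execution: running_total = 18
18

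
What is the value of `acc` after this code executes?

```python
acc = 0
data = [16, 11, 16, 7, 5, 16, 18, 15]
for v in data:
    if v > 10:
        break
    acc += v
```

Let's trace through this code step by step.

Initialize: acc = 0
Initialize: data = [16, 11, 16, 7, 5, 16, 18, 15]
Entering loop: for v in data:

After execution: acc = 0
0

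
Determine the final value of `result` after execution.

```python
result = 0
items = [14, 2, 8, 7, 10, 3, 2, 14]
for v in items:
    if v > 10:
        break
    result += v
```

Let's trace through this code step by step.

Initialize: result = 0
Initialize: items = [14, 2, 8, 7, 10, 3, 2, 14]
Entering loop: for v in items:

After execution: result = 0
0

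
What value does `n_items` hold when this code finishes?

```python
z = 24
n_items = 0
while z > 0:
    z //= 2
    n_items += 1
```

Let's trace through this code step by step.

Initialize: z = 24
Initialize: n_items = 0
Entering loop: while z > 0:

After execution: n_items = 5
5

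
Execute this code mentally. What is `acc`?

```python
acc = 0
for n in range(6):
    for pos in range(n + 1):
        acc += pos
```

Let's trace through this code step by step.

Initialize: acc = 0
Entering loop: for n in range(6):

After execution: acc = 35
35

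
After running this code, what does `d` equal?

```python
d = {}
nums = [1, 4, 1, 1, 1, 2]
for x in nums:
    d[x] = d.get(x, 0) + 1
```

Let's trace through this code step by step.

Initialize: d = {}
Initialize: nums = [1, 4, 1, 1, 1, 2]
Entering loop: for x in nums:

After execution: d = {1: 4, 4: 1, 2: 1}
{1: 4, 4: 1, 2: 1}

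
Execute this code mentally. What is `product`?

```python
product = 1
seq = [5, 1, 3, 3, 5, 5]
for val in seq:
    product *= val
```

Let's trace through this code step by step.

Initialize: product = 1
Initialize: seq = [5, 1, 3, 3, 5, 5]
Entering loop: for val in seq:

After execution: product = 1125
1125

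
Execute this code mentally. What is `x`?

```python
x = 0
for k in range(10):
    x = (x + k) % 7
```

Let's trace through this code step by step.

Initialize: x = 0
Entering loop: for k in range(10):

After execution: x = 3
3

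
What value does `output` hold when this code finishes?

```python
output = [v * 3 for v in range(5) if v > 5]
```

Let's trace through this code step by step.

Initialize: output = [v * 3 for v in range(5) if v > 5]

After execution: output = []
[]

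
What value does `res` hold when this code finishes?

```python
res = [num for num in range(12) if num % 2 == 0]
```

Let's trace through this code step by step.

Initialize: res = [num for num in range(12) if num % 2 == 0]

After execution: res = [0, 2, 4, 6, 8, 10]
[0, 2, 4, 6, 8, 10]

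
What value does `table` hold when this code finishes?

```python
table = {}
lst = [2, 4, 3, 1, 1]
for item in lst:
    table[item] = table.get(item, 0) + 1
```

Let's trace through this code step by step.

Initialize: table = {}
Initialize: lst = [2, 4, 3, 1, 1]
Entering loop: for item in lst:

After execution: table = {2: 1, 4: 1, 3: 1, 1: 2}
{2: 1, 4: 1, 3: 1, 1: 2}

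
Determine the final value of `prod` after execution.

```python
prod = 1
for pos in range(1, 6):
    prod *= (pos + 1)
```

Let's trace through this code step by step.

Initialize: prod = 1
Entering loop: for pos in range(1, 6):

After execution: prod = 720
720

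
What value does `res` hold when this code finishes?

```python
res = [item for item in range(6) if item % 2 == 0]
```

Let's trace through this code step by step.

Initialize: res = [item for item in range(6) if item % 2 == 0]

After execution: res = [0, 2, 4]
[0, 2, 4]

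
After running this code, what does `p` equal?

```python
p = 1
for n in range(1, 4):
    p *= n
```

Let's trace through this code step by step.

Initialize: p = 1
Entering loop: for n in range(1, 4):

After execution: p = 6
6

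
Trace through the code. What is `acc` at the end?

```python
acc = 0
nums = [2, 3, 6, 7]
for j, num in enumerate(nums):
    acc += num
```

Let's trace through this code step by step.

Initialize: acc = 0
Initialize: nums = [2, 3, 6, 7]
Entering loop: for j, num in enumerate(nums):

After execution: acc = 18
18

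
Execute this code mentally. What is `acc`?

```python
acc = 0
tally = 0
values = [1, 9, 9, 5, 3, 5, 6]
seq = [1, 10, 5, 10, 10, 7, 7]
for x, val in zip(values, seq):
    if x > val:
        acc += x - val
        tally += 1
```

Let's trace through this code step by step.

Initialize: acc = 0
Initialize: tally = 0
Initialize: values = [1, 9, 9, 5, 3, 5, 6]
Initialize: seq = [1, 10, 5, 10, 10, 7, 7]
Entering loop: for x, val in zip(values, seq):

After execution: acc = 4
4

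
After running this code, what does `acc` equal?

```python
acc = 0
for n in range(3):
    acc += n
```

Let's trace through this code step by step.

Initialize: acc = 0
Entering loop: for n in range(3):

After execution: acc = 3
3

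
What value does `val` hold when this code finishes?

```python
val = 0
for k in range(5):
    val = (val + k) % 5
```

Let's trace through this code step by step.

Initialize: val = 0
Entering loop: for k in range(5):

After execution: val = 0
0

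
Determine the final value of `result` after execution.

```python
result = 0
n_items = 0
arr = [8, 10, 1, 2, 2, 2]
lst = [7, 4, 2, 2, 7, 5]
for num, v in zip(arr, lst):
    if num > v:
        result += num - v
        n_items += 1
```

Let's trace through this code step by step.

Initialize: result = 0
Initialize: n_items = 0
Initialize: arr = [8, 10, 1, 2, 2, 2]
Initialize: lst = [7, 4, 2, 2, 7, 5]
Entering loop: for num, v in zip(arr, lst):

After execution: result = 7
7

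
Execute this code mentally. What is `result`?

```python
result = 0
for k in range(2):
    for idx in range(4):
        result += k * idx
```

Let's trace through this code step by step.

Initialize: result = 0
Entering loop: for k in range(2):

After execution: result = 6
6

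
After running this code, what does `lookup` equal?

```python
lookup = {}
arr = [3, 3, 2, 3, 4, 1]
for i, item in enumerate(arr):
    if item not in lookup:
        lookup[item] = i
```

Let's trace through this code step by step.

Initialize: lookup = {}
Initialize: arr = [3, 3, 2, 3, 4, 1]
Entering loop: for i, item in enumerate(arr):

After execution: lookup = {3: 0, 2: 2, 4: 4, 1: 5}
{3: 0, 2: 2, 4: 4, 1: 5}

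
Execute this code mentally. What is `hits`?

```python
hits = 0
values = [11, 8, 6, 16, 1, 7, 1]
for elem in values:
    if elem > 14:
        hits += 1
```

Let's trace through this code step by step.

Initialize: hits = 0
Initialize: values = [11, 8, 6, 16, 1, 7, 1]
Entering loop: for elem in values:

After execution: hits = 1
1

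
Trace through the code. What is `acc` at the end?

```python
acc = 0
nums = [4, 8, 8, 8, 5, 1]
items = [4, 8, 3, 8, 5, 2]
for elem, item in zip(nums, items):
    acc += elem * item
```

Let's trace through this code step by step.

Initialize: acc = 0
Initialize: nums = [4, 8, 8, 8, 5, 1]
Initialize: items = [4, 8, 3, 8, 5, 2]
Entering loop: for elem, item in zip(nums, items):

After execution: acc = 195
195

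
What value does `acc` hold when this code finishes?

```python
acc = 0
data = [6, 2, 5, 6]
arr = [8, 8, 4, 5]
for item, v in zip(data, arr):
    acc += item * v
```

Let's trace through this code step by step.

Initialize: acc = 0
Initialize: data = [6, 2, 5, 6]
Initialize: arr = [8, 8, 4, 5]
Entering loop: for item, v in zip(data, arr):

After execution: acc = 114
114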